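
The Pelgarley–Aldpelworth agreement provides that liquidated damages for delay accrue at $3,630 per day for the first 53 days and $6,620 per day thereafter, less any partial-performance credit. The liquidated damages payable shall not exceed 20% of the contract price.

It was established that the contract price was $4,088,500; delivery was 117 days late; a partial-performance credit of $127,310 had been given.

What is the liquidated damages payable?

First 53 days: 53 × $3,630 = $192,390
Remaining days: (117 − 53) × $6,620 = $423,680
Accrued per-day damages: $192,390 + $423,680 = $616,070
Less partial-performance credit: $616,070 − $127,310 = $488,760
Cap: 20% of $4,088,500 = $817,700
Cap at $817,700: $488,760 is within the cap, no reduction.

Liquidated damages: $488,760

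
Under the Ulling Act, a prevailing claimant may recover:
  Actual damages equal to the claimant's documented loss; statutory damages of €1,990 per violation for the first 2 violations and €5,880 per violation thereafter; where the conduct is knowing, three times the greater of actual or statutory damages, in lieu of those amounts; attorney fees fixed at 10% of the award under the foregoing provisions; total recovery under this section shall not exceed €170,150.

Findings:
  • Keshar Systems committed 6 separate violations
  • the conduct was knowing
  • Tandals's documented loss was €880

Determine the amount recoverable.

€90,750

First 2 violations: 2 × €1,990 = €3,980
Remaining violations: (6 − 2) × €5,880 = €23,520
Statutory damages: €3,980 + €23,520 = €27,500
Greater of actual damages (€880) or statutory damages (€27,500): €27,500
Trebled: 3 × €27,500 = €82,500
Attorney fees: 10% of €82,500 = €8,250
Total before cap: €82,500 + €8,250 = €90,750
Cap at €170,150: €90,750 is within the cap, no reduction.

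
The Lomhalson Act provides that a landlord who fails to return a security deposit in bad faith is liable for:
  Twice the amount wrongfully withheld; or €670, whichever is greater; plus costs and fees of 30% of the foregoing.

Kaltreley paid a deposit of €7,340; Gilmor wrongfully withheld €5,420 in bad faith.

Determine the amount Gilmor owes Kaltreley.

€14,092

Doubled: 2 × €5,420 = €10,840
Minimum €670: €10,840 meets the minimum, no increase.
Costs and fees: 30% of €10,840 = €3,252
Total recovery: €10,840 + €3,252 = €14,092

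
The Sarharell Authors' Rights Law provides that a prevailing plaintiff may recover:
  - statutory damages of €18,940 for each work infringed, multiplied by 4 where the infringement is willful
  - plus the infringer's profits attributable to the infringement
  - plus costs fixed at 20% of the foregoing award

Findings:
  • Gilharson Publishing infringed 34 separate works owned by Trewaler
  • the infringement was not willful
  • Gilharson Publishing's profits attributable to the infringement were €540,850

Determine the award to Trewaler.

€1,421,772

Statutory damages: 34 × €18,940 = €643,960
Infringement not willful: no ×4 enhancement.
Combined award: €643,960 + €540,850 = €1,184,810
Costs: 20% of €1,184,810 = €236,962
Award plus costs: €1,184,810 + €236,962 = €1,421,772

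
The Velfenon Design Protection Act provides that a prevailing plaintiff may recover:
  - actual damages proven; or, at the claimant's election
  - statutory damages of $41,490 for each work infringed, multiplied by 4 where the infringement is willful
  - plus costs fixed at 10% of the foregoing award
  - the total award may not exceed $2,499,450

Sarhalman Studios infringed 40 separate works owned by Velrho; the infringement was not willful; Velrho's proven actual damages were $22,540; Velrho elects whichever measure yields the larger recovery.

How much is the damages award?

Statutory damages: 40 × $41,490 = $1,659,600
Infringement not willful: no ×4 enhancement.
Greater of actual damages ($22,540) or statutory damages ($1,659,600): $1,659,600
Costs: 10% of $1,659,600 = $165,960
Award plus costs: $1,659,600 + $165,960 = $1,825,560
Cap at $2,499,450: $1,825,560 is within the cap, no reduction.

$1,825,560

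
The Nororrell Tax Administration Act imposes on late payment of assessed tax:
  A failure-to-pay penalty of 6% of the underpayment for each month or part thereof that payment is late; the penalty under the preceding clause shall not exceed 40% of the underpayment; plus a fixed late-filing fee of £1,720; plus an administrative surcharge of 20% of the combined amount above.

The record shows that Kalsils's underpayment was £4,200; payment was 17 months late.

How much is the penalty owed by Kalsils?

£4,080

Accrued rate: 6% × 17 = 102%, capped at 40% → 40%
Failure-to-pay penalty: 40% of £4,200 = £1,680
Penalty before surcharge: £1,680 + £1,720 = £3,400
Administrative surcharge: 20% of £3,400 = £680
Total penalty: £3,400 + £680 = £4,080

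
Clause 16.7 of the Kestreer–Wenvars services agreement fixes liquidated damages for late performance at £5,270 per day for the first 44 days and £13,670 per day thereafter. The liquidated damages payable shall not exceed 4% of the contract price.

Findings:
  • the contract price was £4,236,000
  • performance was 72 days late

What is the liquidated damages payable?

First 44 days: 44 × £5,270 = £231,880
Remaining days: (72 − 44) × £13,670 = £382,760
Accrued per-day damages: £231,880 + £382,760 = £614,640
Cap: 4% of £4,236,000 = £169,440
Cap at £169,440: £614,640 exceeds the cap → £169,440

£169,440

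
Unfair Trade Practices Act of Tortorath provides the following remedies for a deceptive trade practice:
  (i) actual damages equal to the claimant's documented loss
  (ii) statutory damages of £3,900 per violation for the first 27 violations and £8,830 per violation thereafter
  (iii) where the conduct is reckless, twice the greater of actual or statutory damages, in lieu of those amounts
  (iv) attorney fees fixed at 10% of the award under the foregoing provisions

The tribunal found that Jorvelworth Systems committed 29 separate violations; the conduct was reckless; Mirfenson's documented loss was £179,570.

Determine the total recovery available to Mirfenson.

First 27 violations: 27 × £3,900 = £105,300
Remaining violations: (29 − 27) × £8,830 = £17,660
Statutory damages: £105,300 + £17,660 = £122,960
Greater of actual damages (£179,570) or statutory damages (£122,960): £179,570
Doubled: 2 × £179,570 = £359,140
Attorney fees: 10% of £359,140 = £35,914
Total recovery: £359,140 + £35,914 = £395,054

£395,054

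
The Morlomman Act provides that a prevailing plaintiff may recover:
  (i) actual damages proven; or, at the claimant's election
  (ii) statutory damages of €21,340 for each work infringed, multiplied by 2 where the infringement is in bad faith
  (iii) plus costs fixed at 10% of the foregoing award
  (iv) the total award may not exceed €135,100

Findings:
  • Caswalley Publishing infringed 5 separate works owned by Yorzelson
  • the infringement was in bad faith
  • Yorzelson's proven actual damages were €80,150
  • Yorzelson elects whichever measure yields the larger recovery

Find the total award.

€135,100

Statutory damages: 5 × €21,340 = €106,700
Doubled: 2 × €106,700 = €213,400
Greater of actual damages (€80,150) or enhanced statutory damages (€213,400): €213,400
Costs: 10% of €213,400 = €21,340
Award plus costs: €213,400 + €21,340 = €234,740
Cap at €135,100: €234,740 exceeds the cap → €135,100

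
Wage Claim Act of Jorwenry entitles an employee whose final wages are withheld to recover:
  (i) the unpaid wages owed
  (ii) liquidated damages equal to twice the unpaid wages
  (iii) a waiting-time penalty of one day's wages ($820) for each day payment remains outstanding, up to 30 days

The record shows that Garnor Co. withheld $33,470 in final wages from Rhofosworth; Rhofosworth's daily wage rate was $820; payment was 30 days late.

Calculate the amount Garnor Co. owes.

Doubled: 2 × $33,470 = $66,940
Penalty days: min(30, 30) = 30
Waiting-time penalty: 30 × $820 = $24,600
Total award: $33,470 + $66,940 + $24,600 = $125,010

$125,010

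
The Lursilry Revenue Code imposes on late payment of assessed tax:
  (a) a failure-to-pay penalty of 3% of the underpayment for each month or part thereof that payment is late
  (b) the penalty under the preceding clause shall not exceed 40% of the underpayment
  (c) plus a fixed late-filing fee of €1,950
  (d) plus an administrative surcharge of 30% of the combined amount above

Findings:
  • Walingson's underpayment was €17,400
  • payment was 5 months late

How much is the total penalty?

Penalty: €5,928

Accrued rate: 3% × 5 = 15%, capped at 40% → 15%
Failure-to-pay penalty: 15% of €17,400 = €2,610
Penalty before surcharge: €2,610 + €1,950 = €4,560
Administrative surcharge: 30% of €4,560 = €1,368
Total penalty: €4,560 + €1,368 = €5,928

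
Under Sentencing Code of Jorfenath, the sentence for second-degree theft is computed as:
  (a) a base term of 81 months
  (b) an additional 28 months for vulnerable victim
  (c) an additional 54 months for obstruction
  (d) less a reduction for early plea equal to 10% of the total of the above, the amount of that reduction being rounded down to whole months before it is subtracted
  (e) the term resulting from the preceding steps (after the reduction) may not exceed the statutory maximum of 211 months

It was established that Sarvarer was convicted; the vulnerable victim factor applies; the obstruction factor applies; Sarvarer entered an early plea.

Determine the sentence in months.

147 months

Vulnerable victim enhancement: +28 months
Obstruction enhancement: +54 months
Adjusted term: 81 months + 28 months + 54 months = 163 months
Early plea reduction: 10% of 163 months = 16 months (rounded down)
After reduction: 163 − 16 = 147 months
Cap at 211 months: 147 months is within the cap, no reduction.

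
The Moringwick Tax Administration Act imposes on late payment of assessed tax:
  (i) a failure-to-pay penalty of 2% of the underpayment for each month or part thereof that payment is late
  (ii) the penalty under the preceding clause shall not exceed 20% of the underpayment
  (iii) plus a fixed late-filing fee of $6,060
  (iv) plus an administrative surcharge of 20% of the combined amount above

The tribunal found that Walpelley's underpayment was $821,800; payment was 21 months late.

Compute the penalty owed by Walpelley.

$204,504

Accrued rate: 2% × 21 = 42%, capped at 20% → 20%
Failure-to-pay penalty: 20% of $821,800 = $164,360
Penalty before surcharge: $164,360 + $6,060 = $170,420
Administrative surcharge: 20% of $170,420 = $34,084
Total penalty: $170,420 + $34,084 = $204,504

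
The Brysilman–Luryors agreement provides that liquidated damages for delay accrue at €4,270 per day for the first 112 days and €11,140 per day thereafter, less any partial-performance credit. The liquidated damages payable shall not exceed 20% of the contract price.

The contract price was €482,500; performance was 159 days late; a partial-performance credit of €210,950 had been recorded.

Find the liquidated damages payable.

€96,500

First 112 days: 112 × €4,270 = €478,240
Remaining days: (159 − 112) × €11,140 = €523,580
Accrued per-day damages: €478,240 + €523,580 = €1,001,820
Less partial-performance credit: €1,001,820 − €210,950 = €790,870
Cap: 20% of €482,500 = €96,500
Cap at €96,500: €790,870 exceeds the cap → €96,500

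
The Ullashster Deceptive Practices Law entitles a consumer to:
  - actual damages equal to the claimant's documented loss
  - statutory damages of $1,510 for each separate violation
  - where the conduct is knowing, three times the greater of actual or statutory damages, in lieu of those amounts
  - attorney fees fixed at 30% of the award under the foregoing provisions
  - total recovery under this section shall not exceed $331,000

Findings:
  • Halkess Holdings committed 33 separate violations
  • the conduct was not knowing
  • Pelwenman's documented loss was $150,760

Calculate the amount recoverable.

Statutory damages: 33 × $1,510 = $49,830
Conduct not knowing: the in-lieu enhancement does not apply.
Actual plus statutory damages: $150,760 + $49,830 = $200,590
Attorney fees: 30% of $200,590 = $60,177
Total before cap: $200,590 + $60,177 = $260,767
Cap at $331,000: $260,767 is within the cap, no reduction.

Total recovery: $260,767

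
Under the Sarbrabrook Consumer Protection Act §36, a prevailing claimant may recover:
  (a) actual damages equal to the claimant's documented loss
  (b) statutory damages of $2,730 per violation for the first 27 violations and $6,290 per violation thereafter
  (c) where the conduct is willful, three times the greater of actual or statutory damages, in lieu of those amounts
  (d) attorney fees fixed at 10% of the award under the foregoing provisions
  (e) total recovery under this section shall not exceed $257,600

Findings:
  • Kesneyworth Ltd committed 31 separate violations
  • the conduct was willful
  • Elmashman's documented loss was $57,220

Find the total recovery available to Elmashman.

$257,600

First 27 violations: 27 × $2,730 = $73,710
Remaining violations: (31 − 27) × $6,290 = $25,160
Statutory damages: $73,710 + $25,160 = $98,870
Greater of actual damages ($57,220) or statutory damages ($98,870): $98,870
Trebled: 3 × $98,870 = $296,610
Attorney fees: 10% of $296,610 = $29,661
Total before cap: $296,610 + $29,661 = $326,271
Cap at $257,600: $326,271 exceeds the cap → $257,600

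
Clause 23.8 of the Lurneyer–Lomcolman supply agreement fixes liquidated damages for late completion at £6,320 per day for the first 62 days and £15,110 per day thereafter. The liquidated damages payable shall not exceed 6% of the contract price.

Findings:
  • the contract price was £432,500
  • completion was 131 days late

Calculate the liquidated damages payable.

First 62 days: 62 × £6,320 = £391,840
Remaining days: (131 − 62) × £15,110 = £1,042,590
Accrued per-day damages: £391,840 + £1,042,590 = £1,434,430
Cap: 6% of £432,500 = £25,950
Cap at £25,950: £1,434,430 exceeds the cap → £25,950

£25,950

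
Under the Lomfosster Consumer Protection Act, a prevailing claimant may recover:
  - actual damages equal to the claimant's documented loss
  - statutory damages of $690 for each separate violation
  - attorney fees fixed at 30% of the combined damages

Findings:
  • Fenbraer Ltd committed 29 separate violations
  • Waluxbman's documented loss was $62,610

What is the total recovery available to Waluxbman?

$107,406

Statutory damages: 29 × $690 = $20,010
Combined damages: $62,610 + $20,010 = $82,620
Attorney fees: 30% of $82,620 = $24,786
Total recovery: $82,620 + $24,786 = $107,406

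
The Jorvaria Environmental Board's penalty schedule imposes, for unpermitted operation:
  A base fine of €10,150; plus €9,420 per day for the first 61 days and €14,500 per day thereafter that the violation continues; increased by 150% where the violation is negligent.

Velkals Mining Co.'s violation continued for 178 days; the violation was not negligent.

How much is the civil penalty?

First 61 days: 61 × €9,420 = €574,620
Remaining days: (178 − 61) × €14,500 = €1,696,500
Per-day component: €574,620 + €1,696,500 = €2,271,120
Base plus per-day: €10,150 + €2,271,120 = €2,281,270
The violation was not negligent: no 150% increase.

€2,281,270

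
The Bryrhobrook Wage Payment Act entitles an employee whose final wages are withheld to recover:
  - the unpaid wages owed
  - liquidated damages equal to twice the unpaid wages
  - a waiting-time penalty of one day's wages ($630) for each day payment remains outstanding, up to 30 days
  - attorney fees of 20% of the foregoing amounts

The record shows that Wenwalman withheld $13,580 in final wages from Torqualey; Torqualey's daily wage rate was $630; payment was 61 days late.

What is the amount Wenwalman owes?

$71,568

Doubled: 2 × $13,580 = $27,160
Penalty days: min(61, 30) = 30
Waiting-time penalty: 30 × $630 = $18,900
Subtotal: $13,580 + $27,160 + $18,900 = $59,640
Attorney fees: 20% of $59,640 = $11,928
Total award: $59,640 + $11,928 = $71,568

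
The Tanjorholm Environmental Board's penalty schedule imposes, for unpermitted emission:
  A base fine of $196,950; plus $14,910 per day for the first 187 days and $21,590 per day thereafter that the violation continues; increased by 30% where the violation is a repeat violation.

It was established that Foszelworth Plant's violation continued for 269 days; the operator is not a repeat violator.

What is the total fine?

First 187 days: 187 × $14,910 = $2,788,170
Remaining days: (269 − 187) × $21,590 = $1,770,380
Per-day component: $2,788,170 + $1,770,380 = $4,558,550
Base plus per-day: $196,950 + $4,558,550 = $4,755,500
The operator is not a repeat violator: no 30% increase.

$4,755,500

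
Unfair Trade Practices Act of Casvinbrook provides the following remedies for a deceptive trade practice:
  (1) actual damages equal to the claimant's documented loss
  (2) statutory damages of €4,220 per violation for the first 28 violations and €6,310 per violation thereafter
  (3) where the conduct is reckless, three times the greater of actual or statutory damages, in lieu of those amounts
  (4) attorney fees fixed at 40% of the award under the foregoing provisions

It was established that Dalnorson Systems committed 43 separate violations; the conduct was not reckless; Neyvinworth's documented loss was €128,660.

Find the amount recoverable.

First 28 violations: 28 × €4,220 = €118,160
Remaining violations: (43 − 28) × €6,310 = €94,650
Statutory damages: €118,160 + €94,650 = €212,810
Conduct not reckless: the in-lieu enhancement does not apply.
Actual plus statutory damages: €128,660 + €212,810 = €341,470
Attorney fees: 40% of €341,470 = €136,588
Total recovery: €341,470 + €136,588 = €478,058

€478,058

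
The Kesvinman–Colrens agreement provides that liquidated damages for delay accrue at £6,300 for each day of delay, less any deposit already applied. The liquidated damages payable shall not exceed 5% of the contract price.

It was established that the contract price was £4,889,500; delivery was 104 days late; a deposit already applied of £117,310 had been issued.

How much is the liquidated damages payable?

Per-day damages: 104 × £6,300 = £655,200
Less deposit already applied: £655,200 − £117,310 = £537,890
Cap: 5% of £4,889,500 = £244,475
Cap at £244,475: £537,890 exceeds the cap → £244,475

£244,475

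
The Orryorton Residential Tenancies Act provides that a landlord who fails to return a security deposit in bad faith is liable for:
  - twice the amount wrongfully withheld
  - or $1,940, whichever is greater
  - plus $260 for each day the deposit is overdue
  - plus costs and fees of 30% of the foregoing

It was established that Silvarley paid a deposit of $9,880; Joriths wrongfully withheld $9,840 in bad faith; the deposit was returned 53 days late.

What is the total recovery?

Doubled: 2 × $9,840 = $19,680
Minimum $1,940: $19,680 meets the minimum, no increase.
Late-return penalty: 53 × $260 = $13,780
Damages plus late penalty: $19,680 + $13,780 = $33,460
Costs and fees: 30% of $33,460 = $10,038
Total recovery: $33,460 + $10,038 = $43,498

Recovery: $43,498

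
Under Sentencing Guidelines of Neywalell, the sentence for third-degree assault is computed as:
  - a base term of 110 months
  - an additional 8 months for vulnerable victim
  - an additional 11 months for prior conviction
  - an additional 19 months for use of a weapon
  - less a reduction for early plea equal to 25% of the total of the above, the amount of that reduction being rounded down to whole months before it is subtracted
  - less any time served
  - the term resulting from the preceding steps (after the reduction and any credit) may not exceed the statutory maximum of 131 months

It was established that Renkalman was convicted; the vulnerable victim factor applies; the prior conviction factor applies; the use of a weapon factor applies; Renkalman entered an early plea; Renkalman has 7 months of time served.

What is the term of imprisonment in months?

Vulnerable victim enhancement: +8 months
Prior conviction enhancement: +11 months
Use of a weapon enhancement: +19 months
Adjusted term: 110 months + 8 months + 11 months + 19 months = 148 months
Early plea reduction: 25% of 148 months = 37 months (rounded down)
After reduction: 148 − 37 = 111 months
Less time served: 111 months − 7 months = 104 months
Cap at 131 months: 104 months is within the cap, no reduction.

Sentence: 104 months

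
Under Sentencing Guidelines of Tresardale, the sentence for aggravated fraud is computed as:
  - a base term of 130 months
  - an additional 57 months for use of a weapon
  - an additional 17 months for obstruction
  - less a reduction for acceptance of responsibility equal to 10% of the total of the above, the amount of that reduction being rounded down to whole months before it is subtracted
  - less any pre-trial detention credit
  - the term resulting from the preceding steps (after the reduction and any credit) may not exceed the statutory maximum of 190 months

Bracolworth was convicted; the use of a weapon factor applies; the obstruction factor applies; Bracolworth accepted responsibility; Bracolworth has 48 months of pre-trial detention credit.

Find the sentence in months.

136 months

Use of a weapon enhancement: +57 months
Obstruction enhancement: +17 months
Adjusted term: 130 months + 57 months + 17 months = 204 months
Acceptance of responsibility reduction: 10% of 204 months = 20 months (rounded down)
After reduction: 204 − 20 = 184 months
Less pre-trial detention credit: 184 months − 48 months = 136 months
Cap at 190 months: 136 months is within the cap, no reduction.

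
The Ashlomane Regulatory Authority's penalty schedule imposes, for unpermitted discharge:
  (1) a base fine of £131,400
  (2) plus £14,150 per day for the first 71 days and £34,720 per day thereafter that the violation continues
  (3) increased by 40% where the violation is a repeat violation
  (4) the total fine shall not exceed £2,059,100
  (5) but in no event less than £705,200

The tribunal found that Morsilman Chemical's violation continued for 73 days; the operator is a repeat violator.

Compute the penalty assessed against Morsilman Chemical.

£1,687,686

First 71 days: 71 × £14,150 = £1,004,650
Remaining days: (73 − 71) × £34,720 = £69,440
Per-day component: £1,004,650 + £69,440 = £1,074,090
Base plus per-day: £131,400 + £1,074,090 = £1,205,490
Enhancement: 40% of £1,205,490 = £482,196
Enhanced fine: £1,205,490 + £482,196 = £1,687,686
Cap at £2,059,100: £1,687,686 is within the cap, no reduction.
Minimum £705,200: £1,687,686 meets the minimum, no increase.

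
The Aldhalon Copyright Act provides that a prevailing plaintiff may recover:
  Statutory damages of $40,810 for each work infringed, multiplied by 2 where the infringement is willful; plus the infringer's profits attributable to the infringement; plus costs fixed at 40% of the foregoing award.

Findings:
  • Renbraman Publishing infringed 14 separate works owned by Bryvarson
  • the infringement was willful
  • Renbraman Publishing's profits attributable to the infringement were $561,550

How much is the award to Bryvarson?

Statutory damages: 14 × $40,810 = $571,340
Doubled: 2 × $571,340 = $1,142,680
Combined award: $1,142,680 + $561,550 = $1,704,230
Costs: 40% of $1,704,230 = $681,692
Award plus costs: $1,704,230 + $681,692 = $2,385,922

$2,385,922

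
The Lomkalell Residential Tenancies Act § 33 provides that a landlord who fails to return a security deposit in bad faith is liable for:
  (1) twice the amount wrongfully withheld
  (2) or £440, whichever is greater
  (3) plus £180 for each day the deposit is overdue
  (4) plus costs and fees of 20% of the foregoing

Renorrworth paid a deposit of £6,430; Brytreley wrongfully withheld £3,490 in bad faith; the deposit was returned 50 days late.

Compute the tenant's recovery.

Doubled: 2 × £3,490 = £6,980
Minimum £440: £6,980 meets the minimum, no increase.
Late-return penalty: 50 × £180 = £9,000
Damages plus late penalty: £6,980 + £9,000 = £15,980
Costs and fees: 20% of £15,980 = £3,196
Total recovery: £15,980 + £3,196 = £19,176

£19,176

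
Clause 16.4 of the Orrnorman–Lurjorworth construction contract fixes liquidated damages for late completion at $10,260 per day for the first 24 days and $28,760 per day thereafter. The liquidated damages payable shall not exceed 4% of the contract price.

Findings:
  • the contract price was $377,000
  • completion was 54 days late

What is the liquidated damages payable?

Liquidated damages: $15,080

First 24 days: 24 × $10,260 = $246,240
Remaining days: (54 − 24) × $28,760 = $862,800
Accrued per-day damages: $246,240 + $862,800 = $1,109,040
Cap: 4% of $377,000 = $15,080
Cap at $15,080: $1,109,040 exceeds the cap → $15,080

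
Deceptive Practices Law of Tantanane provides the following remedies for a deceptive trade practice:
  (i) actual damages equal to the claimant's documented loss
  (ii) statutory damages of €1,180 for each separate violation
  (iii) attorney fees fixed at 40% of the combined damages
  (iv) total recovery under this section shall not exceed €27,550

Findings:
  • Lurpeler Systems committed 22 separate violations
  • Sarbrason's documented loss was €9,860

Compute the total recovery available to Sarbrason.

€27,550

Statutory damages: 22 × €1,180 = €25,960
Combined damages: €9,860 + €25,960 = €35,820
Attorney fees: 40% of €35,820 = €14,328
Total before cap: €35,820 + €14,328 = €50,148
Cap at €27,550: €50,148 exceeds the cap → €27,550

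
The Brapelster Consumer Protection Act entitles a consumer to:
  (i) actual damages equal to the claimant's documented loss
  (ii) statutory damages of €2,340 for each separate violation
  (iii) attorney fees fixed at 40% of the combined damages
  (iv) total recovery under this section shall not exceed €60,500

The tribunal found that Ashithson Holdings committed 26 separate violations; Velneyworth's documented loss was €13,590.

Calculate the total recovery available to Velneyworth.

Total recovery: €60,500

Statutory damages: 26 × €2,340 = €60,840
Combined damages: €13,590 + €60,840 = €74,430
Attorney fees: 40% of €74,430 = €29,772
Total before cap: €74,430 + €29,772 = €104,202
Cap at €60,500: €104,202 exceeds the cap → €60,500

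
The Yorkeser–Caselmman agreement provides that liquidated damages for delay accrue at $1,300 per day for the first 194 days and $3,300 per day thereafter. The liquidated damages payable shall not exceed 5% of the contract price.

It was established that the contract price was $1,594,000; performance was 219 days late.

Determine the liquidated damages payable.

First 194 days: 194 × $1,300 = $252,200
Remaining days: (219 − 194) × $3,300 = $82,500
Accrued per-day damages: $252,200 + $82,500 = $334,700
Cap: 5% of $1,594,000 = $79,700
Cap at $79,700: $334,700 exceeds the cap → $79,700

Liquidated damages: $79,700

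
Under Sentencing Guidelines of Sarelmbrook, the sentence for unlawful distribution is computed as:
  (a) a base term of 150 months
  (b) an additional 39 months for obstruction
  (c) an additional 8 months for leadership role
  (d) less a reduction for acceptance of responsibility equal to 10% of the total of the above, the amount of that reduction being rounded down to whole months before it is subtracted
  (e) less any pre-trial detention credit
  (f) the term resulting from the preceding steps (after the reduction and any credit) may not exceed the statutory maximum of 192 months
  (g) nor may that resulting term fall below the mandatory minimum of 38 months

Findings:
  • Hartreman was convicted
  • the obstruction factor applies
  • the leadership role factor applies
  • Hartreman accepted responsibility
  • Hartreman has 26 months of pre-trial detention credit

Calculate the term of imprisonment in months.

Sentence: 152 months

Obstruction enhancement: +39 months
Leadership role enhancement: +8 months
Adjusted term: 150 months + 39 months + 8 months = 197 months
Acceptance of responsibility reduction: 10% of 197 months = 19 months (rounded down)
After reduction: 197 − 19 = 178 months
Less pre-trial detention credit: 178 months − 26 months = 152 months
Cap at 192 months: 152 months is within the cap, no reduction.
Minimum 38 months: 152 months meets the minimum, no increase.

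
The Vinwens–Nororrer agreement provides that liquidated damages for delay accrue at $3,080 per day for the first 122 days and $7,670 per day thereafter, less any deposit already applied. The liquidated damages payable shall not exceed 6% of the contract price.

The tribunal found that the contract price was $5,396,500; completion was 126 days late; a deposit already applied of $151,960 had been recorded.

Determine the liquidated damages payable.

Liquidated damages: $254,480

First 122 days: 122 × $3,080 = $375,760
Remaining days: (126 − 122) × $7,670 = $30,680
Accrued per-day damages: $375,760 + $30,680 = $406,440
Less deposit already applied: $406,440 − $151,960 = $254,480
Cap: 6% of $5,396,500 = $323,790
Cap at $323,790: $254,480 is within the cap, no reduction.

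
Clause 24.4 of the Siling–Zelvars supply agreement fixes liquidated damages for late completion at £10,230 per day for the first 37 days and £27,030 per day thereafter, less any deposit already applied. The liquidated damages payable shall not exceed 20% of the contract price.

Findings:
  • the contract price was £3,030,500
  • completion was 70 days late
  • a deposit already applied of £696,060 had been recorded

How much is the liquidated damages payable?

£574,440

First 37 days: 37 × £10,230 = £378,510
Remaining days: (70 − 37) × £27,030 = £891,990
Accrued per-day damages: £378,510 + £891,990 = £1,270,500
Less deposit already applied: £1,270,500 − £696,060 = £574,440
Cap: 20% of £3,030,500 = £606,100
Cap at £606,100: £574,440 is within the cap, no reduction.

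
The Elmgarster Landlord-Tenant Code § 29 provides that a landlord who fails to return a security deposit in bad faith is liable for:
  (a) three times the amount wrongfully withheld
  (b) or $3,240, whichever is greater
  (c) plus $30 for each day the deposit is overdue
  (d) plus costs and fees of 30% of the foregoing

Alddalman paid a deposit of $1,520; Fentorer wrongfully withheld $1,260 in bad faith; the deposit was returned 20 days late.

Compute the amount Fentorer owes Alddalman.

Recovery: $5,694

Trebled: 3 × $1,260 = $3,780
Minimum $3,240: $3,780 meets the minimum, no increase.
Late-return penalty: 20 × $30 = $600
Damages plus late penalty: $3,780 + $600 = $4,380
Costs and fees: 30% of $4,380 = $1,314
Total recovery: $4,380 + $1,314 = $5,694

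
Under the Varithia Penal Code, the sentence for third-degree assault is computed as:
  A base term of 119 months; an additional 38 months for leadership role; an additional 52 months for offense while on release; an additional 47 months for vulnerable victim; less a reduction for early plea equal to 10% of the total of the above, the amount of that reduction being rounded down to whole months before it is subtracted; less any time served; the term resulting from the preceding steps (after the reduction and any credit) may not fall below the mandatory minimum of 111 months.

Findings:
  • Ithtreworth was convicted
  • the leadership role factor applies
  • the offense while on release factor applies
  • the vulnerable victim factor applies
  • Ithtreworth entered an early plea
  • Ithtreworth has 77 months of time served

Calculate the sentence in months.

Leadership role enhancement: +38 months
Offense while on release enhancement: +52 months
Vulnerable victim enhancement: +47 months
Adjusted term: 119 months + 38 months + 52 months + 47 months = 256 months
Early plea reduction: 10% of 256 months = 25 months (rounded down)
After reduction: 256 − 25 = 231 months
Less time served: 231 months − 77 months = 154 months
Minimum 111 months: 154 months meets the minimum, no increase.

154 months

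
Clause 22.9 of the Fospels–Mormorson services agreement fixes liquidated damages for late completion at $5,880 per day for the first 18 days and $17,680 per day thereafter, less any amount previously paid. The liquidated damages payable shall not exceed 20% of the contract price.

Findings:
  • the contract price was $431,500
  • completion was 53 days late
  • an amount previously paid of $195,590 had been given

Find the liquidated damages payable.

First 18 days: 18 × $5,880 = $105,840
Remaining days: (53 − 18) × $17,680 = $618,800
Accrued per-day damages: $105,840 + $618,800 = $724,640
Less amount previously paid: $724,640 − $195,590 = $529,050
Cap: 20% of $431,500 = $86,300
Cap at $86,300: $529,050 exceeds the cap → $86,300

$86,300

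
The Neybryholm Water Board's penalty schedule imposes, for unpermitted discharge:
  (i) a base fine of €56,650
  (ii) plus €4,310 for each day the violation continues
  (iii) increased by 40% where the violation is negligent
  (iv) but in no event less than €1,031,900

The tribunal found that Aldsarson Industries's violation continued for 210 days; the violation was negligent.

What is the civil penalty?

Per-day component: 210 × €4,310 = €905,100
Base plus per-day: €56,650 + €905,100 = €961,750
Enhancement: 40% of €961,750 = €384,700
Enhanced fine: €961,750 + €384,700 = €1,346,450
Minimum €1,031,900: €1,346,450 meets the minimum, no increase.

Civil penalty: €1,346,450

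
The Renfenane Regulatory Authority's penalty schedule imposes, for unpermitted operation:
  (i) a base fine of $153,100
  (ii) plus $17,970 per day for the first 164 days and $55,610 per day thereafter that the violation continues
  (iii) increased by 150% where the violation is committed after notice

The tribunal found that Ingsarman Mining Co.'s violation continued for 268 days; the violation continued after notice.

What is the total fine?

First 164 days: 164 × $17,970 = $2,947,080
Remaining days: (268 − 164) × $55,610 = $5,783,440
Per-day component: $2,947,080 + $5,783,440 = $8,730,520
Base plus per-day: $153,100 + $8,730,520 = $8,883,620
Enhancement: 150% of $8,883,620 = $13,325,430
Enhanced fine: $8,883,620 + $13,325,430 = $22,209,050

$22,209,050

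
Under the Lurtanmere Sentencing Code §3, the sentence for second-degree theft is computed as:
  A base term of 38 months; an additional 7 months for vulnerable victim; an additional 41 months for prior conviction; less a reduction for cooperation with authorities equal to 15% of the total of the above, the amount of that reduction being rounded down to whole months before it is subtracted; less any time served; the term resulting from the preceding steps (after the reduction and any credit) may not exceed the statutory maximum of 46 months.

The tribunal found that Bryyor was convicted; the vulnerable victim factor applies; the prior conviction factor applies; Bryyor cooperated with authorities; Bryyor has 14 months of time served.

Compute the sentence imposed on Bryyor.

46 months

Vulnerable victim enhancement: +7 months
Prior conviction enhancement: +41 months
Adjusted term: 38 months + 7 months + 41 months = 86 months
Cooperation with authorities reduction: 15% of 86 months = 12 months (rounded down)
After reduction: 86 − 12 = 74 months
Less time served: 74 months − 14 months = 60 months
Cap at 46 months: 60 months exceeds the cap → 46 months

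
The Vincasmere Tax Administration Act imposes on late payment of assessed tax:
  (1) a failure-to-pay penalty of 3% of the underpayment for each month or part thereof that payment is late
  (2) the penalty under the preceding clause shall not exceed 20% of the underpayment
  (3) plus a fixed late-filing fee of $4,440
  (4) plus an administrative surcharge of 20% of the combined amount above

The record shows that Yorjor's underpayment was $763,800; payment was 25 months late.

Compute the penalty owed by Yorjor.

Penalty: $188,640

Accrued rate: 3% × 25 = 75%, capped at 20% → 20%
Failure-to-pay penalty: 20% of $763,800 = $152,760
Penalty before surcharge: $152,760 + $4,440 = $157,200
Administrative surcharge: 20% of $157,200 = $31,440
Total penalty: $157,200 + $31,440 = $188,640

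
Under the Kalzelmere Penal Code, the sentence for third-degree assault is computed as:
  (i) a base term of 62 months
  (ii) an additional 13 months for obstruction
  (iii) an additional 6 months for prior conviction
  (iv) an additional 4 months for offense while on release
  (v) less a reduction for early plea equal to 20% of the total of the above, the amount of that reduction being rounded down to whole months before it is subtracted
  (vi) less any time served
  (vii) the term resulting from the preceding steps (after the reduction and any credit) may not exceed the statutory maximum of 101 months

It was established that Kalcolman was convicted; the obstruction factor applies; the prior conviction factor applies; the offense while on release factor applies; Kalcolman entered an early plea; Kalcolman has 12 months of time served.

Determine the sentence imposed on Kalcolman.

56 months

Obstruction enhancement: +13 months
Prior conviction enhancement: +6 months
Offense while on release enhancement: +4 months
Adjusted term: 62 months + 13 months + 6 months + 4 months = 85 months
Early plea reduction: 20% of 85 months = 17 months (rounded down)
After reduction: 85 − 17 = 68 months
Less time served: 68 months − 12 months = 56 months
Cap at 101 months: 56 months is within the cap, no reduction.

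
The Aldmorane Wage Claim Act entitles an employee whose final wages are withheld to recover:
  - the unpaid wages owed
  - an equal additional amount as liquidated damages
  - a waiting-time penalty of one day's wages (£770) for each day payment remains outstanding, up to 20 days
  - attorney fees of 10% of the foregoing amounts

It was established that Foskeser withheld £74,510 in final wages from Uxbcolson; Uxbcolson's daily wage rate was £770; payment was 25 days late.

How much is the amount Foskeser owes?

Liquidated damages (equal amount): £74,510
Penalty days: min(25, 20) = 20
Waiting-time penalty: 20 × £770 = £15,400
Subtotal: £74,510 + £74,510 + £15,400 = £164,420
Attorney fees: 10% of £164,420 = £16,442
Total award: £164,420 + £16,442 = £180,862

£180,862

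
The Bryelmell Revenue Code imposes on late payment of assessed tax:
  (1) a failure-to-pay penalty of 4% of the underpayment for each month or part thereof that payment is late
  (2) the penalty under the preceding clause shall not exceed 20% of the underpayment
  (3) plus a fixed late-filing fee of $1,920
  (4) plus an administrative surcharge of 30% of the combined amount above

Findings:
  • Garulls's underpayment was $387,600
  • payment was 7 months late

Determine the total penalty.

Accrued rate: 4% × 7 = 28%, capped at 20% → 20%
Failure-to-pay penalty: 20% of $387,600 = $77,520
Penalty before surcharge: $77,520 + $1,920 = $79,440
Administrative surcharge: 30% of $79,440 = $23,832
Total penalty: $79,440 + $23,832 = $103,272

$103,272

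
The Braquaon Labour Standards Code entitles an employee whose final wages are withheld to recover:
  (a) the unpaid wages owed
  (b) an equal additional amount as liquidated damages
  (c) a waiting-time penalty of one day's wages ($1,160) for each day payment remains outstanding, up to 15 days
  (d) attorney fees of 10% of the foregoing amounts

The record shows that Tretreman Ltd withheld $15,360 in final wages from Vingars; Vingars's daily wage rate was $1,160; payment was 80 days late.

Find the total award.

$52,932

Liquidated damages (equal amount): $15,360
Penalty days: min(80, 15) = 15
Waiting-time penalty: 15 × $1,160 = $17,400
Subtotal: $15,360 + $15,360 + $17,400 = $48,120
Attorney fees: 10% of $48,120 = $4,812
Total award: $48,120 + $4,812 = $52,932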